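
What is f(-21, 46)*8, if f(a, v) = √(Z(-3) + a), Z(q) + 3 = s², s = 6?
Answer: 16*√3 ≈ 27.713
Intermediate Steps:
Z(q) = 33 (Z(q) = -3 + 6² = -3 + 36 = 33)
f(a, v) = √(33 + a)
f(-21, 46)*8 = √(33 - 21)*8 = √12*8 = (2*√3)*8 = 16*√3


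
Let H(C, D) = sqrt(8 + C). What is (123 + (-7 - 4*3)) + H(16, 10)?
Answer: 104 + 2*sqrt(6) ≈ 108.90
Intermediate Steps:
(123 + (-7 - 4*3)) + H(16, 10) = (123 + (-7 - 4*3)) + sqrt(8 + 16) = (123 + (-7 - 12)) + sqrt(24) = (123 - 19) + 2*sqrt(6) = 104 + 2*sqrt(6)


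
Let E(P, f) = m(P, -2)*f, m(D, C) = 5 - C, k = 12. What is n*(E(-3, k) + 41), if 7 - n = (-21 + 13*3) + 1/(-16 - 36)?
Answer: -71375/52 ≈ -1372.6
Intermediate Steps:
E(P, f) = 7*f (E(P, f) = (5 - 1*(-2))*f = (5 + 2)*f = 7*f)
n = -571/52 (n = 7 - ((-21 + 13*3) + 1/(-16 - 36)) = 7 - ((-21 + 39) + 1/(-52)) = 7 - (18 - 1/52) = 7 - 1*935/52 = 7 - 935/52 = -571/52 ≈ -10.981)
n*(E(-3, k) + 41) = -571*(7*12 + 41)/52 = -571*(84 + 41)/52 = -571/52*125 = -71375/52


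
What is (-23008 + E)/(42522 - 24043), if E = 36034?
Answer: 13026/18479 ≈ 0.70491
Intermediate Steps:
(-23008 + E)/(42522 - 24043) = (-23008 + 36034)/(42522 - 24043) = 13026/18479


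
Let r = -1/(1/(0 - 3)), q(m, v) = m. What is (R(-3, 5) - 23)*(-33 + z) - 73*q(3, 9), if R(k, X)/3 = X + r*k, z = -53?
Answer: 2791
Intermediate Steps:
r = 3 (r = -1/(1/(-3)) = -1/(-⅓) = -1*(-3) = 3)
R(k, X) = 3*X + 9*k (R(k, X) = 3*(X + 3*k) = 3*X + 9*k)
(R(-3, 5) - 23)*(-33 + z) - 73*q(3, 9) = ((3*5 + 9*(-3)) - 23)*(-33 - 53) - 73*3 = ((15 - 27) - 23)*(-86) - 219 = (-12 - 23)*(-86) - 219 = -35*(-86) - 219 = 3010 - 219 = 2791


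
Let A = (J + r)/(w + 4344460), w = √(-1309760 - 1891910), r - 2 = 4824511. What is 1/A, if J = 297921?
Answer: 2172230/2561217 + I*√3201670/5122434 ≈ 0.84812 + 0.00034931*I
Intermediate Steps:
r = 4824513 (r = 2 + 4824511 = 4824513)
w = I*√3201670 (w = √(-3201670) = I*√3201670 ≈ 1789.3*I)
A = 5122434/(4344460 + I*√3201670) (A = (297921 + 4824513)/(I*√3201670 + 4344460) = 5122434/(4344460 + I*√3201670) ≈ 1.1791 - 0.00048562*I)
1/A = 1/(2225420961564/1887433589327 - 2561217*I*√3201670/9437167946635)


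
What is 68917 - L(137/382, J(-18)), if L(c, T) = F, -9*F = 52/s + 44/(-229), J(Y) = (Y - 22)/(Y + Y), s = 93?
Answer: 13209535957/191673 ≈ 68917.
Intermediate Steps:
J(Y) = (-22 + Y)/(2*Y) (J(Y) = (-22 + Y)/((2*Y)) = (-22 + Y)*(1/(2*Y)) = (-22 + Y)/(2*Y))
F = -7816/191673 (F = -(52/93 + 44/(-229))/9 = -(52*(1/93) + 44*(-1/229))/9 = -(52/93 - 44/229)/9 = -⅑*7816/21297 = -7816/191673 ≈ -0.040778)
L(c, T) = -7816/191673
68917 - L(137/382, J(-18)) = 68917 - 1*(-7816/191673) = 68917 + 7816/191673 = 13209535957/191673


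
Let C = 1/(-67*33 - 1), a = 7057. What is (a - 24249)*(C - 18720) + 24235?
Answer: 25426820139/79 ≈ 3.2186e+8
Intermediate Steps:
C = -1/2212 (C = 1/(-2211 - 1) = 1/(-2212) = -1/2212 ≈ -0.00045208)
(a - 24249)*(C - 18720) + 24235 = (7057 - 24249)*(-1/2212 - 18720) + 24235 = -17192*(-41408641/2212) + 24235 = 25424905574/79 + 24235 = 25426820139/79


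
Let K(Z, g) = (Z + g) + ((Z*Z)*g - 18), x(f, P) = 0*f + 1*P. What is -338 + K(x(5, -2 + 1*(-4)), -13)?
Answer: -843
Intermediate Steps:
x(f, P) = P (x(f, P) = 0 + P = P)
K(Z, g) = -18 + Z + g + g*Z² (K(Z, g) = (Z + g) + (Z²*g - 18) = (Z + g) + (g*Z² - 18) = (Z + g) + (-18 + g*Z²) = -18 + Z + g + g*Z²)
-338 + K(x(5, -2 + 1*(-4)), -13) = -338 + (-18 + (-2 + 1*(-4)) - 13 - 13*(-2 + 1*(-4))²) = -338 + (-18 + (-2 - 4) - 13 - 13*(-2 - 4)²) = -338 + (-18 - 6 - 13 - 13*(-6)²) = -338 + (-18 - 6 - 13 - 13*36) = -338 + (-18 - 6 - 13 - 468) = -338 - 505 = -843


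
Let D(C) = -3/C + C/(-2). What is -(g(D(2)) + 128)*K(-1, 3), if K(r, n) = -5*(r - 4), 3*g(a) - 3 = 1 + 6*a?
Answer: -9325/3 ≈ -3108.3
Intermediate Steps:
D(C) = -3/C - C/2 (D(C) = -3/C + C*(-1/2) = -3/C - C/2)
g(a) = 4/3 + 2*a (g(a) = 1 + (1 + 6*a)/3 = 1 + (1/3 + 2*a) = 4/3 + 2*a)
K(r, n) = 20 - 5*r (K(r, n) = -5*(-4 + r) = 20 - 5*r)
-(g(D(2)) + 128)*K(-1, 3) = -((4/3 + 2*(-3/2 - 1/2*2)) + 128)*(20 - 5*(-1)) = -((4/3 + 2*(-3*1/2 - 1)) + 128)*(20 + 5) = -((4/3 + 2*(-3/2 - 1)) + 128)*25 = -((4/3 + 2*(-5/2)) + 128)*25 = -((4/3 - 5) + 128)*25 = -(-11/3 + 128)*25 = -373*25/3 = -1*9325/3 = -9325/3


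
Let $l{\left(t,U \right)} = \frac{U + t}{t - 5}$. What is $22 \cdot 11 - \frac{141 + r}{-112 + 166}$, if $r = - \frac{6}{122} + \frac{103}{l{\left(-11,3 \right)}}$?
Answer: $\frac{387992}{1647} \approx 235.57$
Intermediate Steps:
$l{\left(t,U \right)} = \frac{U + t}{-5 + t}$
$r = \frac{12563}{61}$ ($r = - \frac{6}{122} + \frac{103}{\frac{1}{-5 - 11} \left(3 - 11\right)} = \left(-6\right) \frac{1}{122} + \frac{103}{\frac{1}{-16} \left(-8\right)} = - \frac{3}{61} + \frac{103}{\left(- \frac{1}{16}\right) \left(-8\right)} = - \frac{3}{61} + 103 \frac{1}{\frac{1}{2}} = - \frac{3}{61} + 103 \cdot 2 = - \frac{3}{61} + 206 = \frac{12563}{61} \approx 205.95$)
$22 \cdot 11 - \frac{141 + r}{-112 + 166} = 22 \cdot 11 - \frac{141 + \frac{12563}{61}}{-112 + 166} = 242 - \frac{21164}{61 \cdot 54} = 242 - \frac{21164}{61} \cdot \frac{1}{54} = 242 - \frac{10582}{1647} = \frac{387992}{1647}$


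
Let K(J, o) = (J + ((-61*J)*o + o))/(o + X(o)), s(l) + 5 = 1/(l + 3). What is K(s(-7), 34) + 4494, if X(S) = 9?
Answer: 816637/172 ≈ 4747.9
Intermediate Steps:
s(l) = -5 + 1/(3 + l) (s(l) = -5 + 1/(l + 3) = -5 + 1/(3 + l))
K(J, o) = (J + o - 61*J*o)/(9 + o) (K(J, o) = (J + ((-61*J)*o + o))/(o + 9) = (J + (-61*J*o + o))/(9 + o) = (J + (o - 61*J*o))/(9 + o) = (J + o - 61*J*o)/(9 + o))
K(s(-7), 34) + 4494 = ((-14 - 5*(-7))/(3 - 7) + 34 - 61*(-14 - 5*(-7))/(3 - 7)*34)/(9 + 34) + 4494 = ((-14 + 35)/(-4) + 34 - 61*(-14 + 35)/(-4)*34)/43 + 4494 = (-¼*21 + 34 - 61*(-¼*21)*34)/43 + 4494 = (-21/4 + 34 - 61*(-21/4)*34)/43 + 4494 = (-21/4 + 34 + 21777/2)/43 + 4494 = (1/43)*(43669/4) + 4494 = 43669/172 + 4494 = 816637/172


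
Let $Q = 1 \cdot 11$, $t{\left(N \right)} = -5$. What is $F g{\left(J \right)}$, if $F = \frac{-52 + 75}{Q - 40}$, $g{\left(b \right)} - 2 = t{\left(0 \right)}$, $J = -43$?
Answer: $\frac{69}{29} \approx 2.3793$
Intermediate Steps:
$Q = 11$
$g{\left(b \right)} = -3$ ($g{\left(b \right)} = 2 - 5 = -3$)
$F = - \frac{23}{29}$ ($F = \frac{-52 + 75}{11 - 40} = \frac{23}{-29} = 23 \left(- \frac{1}{29}\right) = - \frac{23}{29} \approx -0.7931$)
$F g{\left(J \right)} = \left(- \frac{23}{29}\right) \left(-3\right) = \frac{69}{29}$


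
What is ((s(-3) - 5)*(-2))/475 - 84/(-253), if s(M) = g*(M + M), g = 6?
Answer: 60646/120175 ≈ 0.50465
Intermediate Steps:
s(M) = 12*M (s(M) = 6*(M + M) = 6*(2*M) = 12*M)
((s(-3) - 5)*(-2))/475 - 84/(-253) = ((12*(-3) - 5)*(-2))/475 - 84/(-253) = ((-36 - 5)*(-2))*(1/475) - 84*(-1/253) = -41*(-2)*(1/475) + 84/253 = 82*(1/475) + 84/253 = 82/475 + 84/253 = 60646/120175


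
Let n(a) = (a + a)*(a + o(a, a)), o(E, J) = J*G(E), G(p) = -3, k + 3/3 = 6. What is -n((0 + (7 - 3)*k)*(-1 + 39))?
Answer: 2310400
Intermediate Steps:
k = 5 (k = -1 + 6 = 5)
o(E, J) = -3*J (o(E, J) = J*(-3) = -3*J)
n(a) = -4*a**2 (n(a) = (a + a)*(a - 3*a) = (2*a)*(-2*a) = -4*a**2)
-n((0 + (7 - 3)*k)*(-1 + 39)) = -(-4)*((0 + (7 - 3)*5)*(-1 + 39))**2 = -(-4)*((0 + 4*5)*38)**2 = -(-4)*((0 + 20)*38)**2 = -(-4)*(20*38)**2 = -(-4)*760**2 = -(-4)*577600 = -1*(-2310400) = 2310400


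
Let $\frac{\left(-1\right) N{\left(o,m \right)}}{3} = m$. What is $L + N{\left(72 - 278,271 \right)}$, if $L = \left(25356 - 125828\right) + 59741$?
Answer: $-41544$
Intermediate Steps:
$N{\left(o,m \right)} = - 3 m$
$L = -40731$ ($L = -100472 + 59741 = -40731$)
$L + N{\left(72 - 278,271 \right)} = -40731 - 813 = -41544$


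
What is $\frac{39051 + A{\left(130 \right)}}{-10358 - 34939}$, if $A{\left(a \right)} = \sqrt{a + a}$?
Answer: $- \frac{4339}{5033} - \frac{2 \sqrt{65}}{45297} \approx -0.86247$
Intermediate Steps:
$A{\left(a \right)} = \sqrt{2} \sqrt{a}$ ($A{\left(a \right)} = \sqrt{2 a} = \sqrt{2} \sqrt{a}$)
$\frac{39051 + A{\left(130 \right)}}{-10358 - 34939} = \frac{39051 + \sqrt{2} \sqrt{130}}{-10358 - 34939} = \frac{39051 + 2 \sqrt{65}}{-45297} = \left(39051 + 2 \sqrt{65}\right) \left(- \frac{1}{45297}\right) = - \frac{4339}{5033} - \frac{2 \sqrt{65}}{45297}$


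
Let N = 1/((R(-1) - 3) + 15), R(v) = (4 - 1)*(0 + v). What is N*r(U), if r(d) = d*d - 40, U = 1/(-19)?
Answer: -4813/1083 ≈ -4.4441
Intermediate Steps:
R(v) = 3*v
U = -1/19 (U = 1*(-1/19) = -1/19 ≈ -0.052632)
r(d) = -40 + d**2 (r(d) = d**2 - 40 = -40 + d**2)
N = 1/9 (N = 1/((3*(-1) - 3) + 15) = 1/((-3 - 3) + 15) = 1/(-6 + 15) = 1/9 ≈ 0.11111)
N*r(U) = (-40 + (-1/19)**2)/9 = (-40 + 1/361)/9 = (1/9)*(-14439/361) = -4813/1083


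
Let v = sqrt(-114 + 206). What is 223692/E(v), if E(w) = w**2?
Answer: 55923/23 ≈ 2431.4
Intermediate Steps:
v = 2*sqrt(23) (v = sqrt(92) = 2*sqrt(23) ≈ 9.5917)
223692/E(v) = 223692/((2*sqrt(23))**2) = 223692/92 = 223692*(1/92) = 55923/23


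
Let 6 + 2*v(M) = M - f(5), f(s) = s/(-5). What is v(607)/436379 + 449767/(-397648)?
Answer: -196149181645/173525236592 ≈ -1.1304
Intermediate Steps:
f(s) = -s/5 (f(s) = s*(-1/5) = -s/5)
v(M) = -5/2 + M/2 (v(M) = -3 + (M - (-1)*5/5)/2 = -3 + (M - 1*(-1))/2 = -3 + (M + 1)/2 = -3 + (1 + M)/2 = -3 + (1/2 + M/2) = -5/2 + M/2)
v(607)/436379 + 449767/(-397648) = (-5/2 + (1/2)*607)/436379 + 449767/(-397648) = (-5/2 + 607/2)*(1/436379) + 449767*(-1/397648) = 301*(1/436379) - 449767/397648 = 301/436379 - 449767/397648 = -196149181645/173525236592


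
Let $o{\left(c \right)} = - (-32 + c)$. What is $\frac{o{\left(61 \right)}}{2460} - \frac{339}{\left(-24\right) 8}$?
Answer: $\frac{69031}{39360} \approx 1.7538$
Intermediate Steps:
$o{\left(c \right)} = 32 - c$
$\frac{o{\left(61 \right)}}{2460} - \frac{339}{\left(-24\right) 8} = \frac{32 - 61}{2460} - \frac{339}{\left(-24\right) 8} = \left(32 - 61\right) \frac{1}{2460} - \frac{339}{-192} = \left(-29\right) \frac{1}{2460} - - \frac{113}{64} = - \frac{29}{2460} + \frac{113}{64} = \frac{69031}{39360}$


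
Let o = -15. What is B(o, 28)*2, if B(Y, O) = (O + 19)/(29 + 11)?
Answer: 47/20 ≈ 2.3500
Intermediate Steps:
B(Y, O) = 19/40 + O/40 (B(Y, O) = (19 + O)/40 = (19 + O)*(1/40) = 19/40 + O/40)
B(o, 28)*2 = (19/40 + (1/40)*28)*2 = (19/40 + 7/10)*2 = (47/40)*2 = 47/20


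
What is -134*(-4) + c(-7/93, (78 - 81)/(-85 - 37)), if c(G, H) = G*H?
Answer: 2027145/3782 ≈ 536.00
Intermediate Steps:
-134*(-4) + c(-7/93, (78 - 81)/(-85 - 37)) = -134*(-4) + (-7/93)*((78 - 81)/(-85 - 37)) = 536 + (-7*1/93)*(-3/(-122)) = 536 - (-7)*(-1)/(31*122) = 536 - 7/93*3/122 = 536 - 7/3782 = 2027145/3782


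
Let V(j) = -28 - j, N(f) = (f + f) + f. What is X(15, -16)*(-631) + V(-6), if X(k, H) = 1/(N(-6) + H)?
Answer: -117/34 ≈ -3.4412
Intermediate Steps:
N(f) = 3*f (N(f) = 2*f + f = 3*f)
X(k, H) = 1/(-18 + H) (X(k, H) = 1/(3*(-6) + H) = 1/(-18 + H))
X(15, -16)*(-631) + V(-6) = -631/(-18 - 16) + (-28 - 1*(-6)) = -631/(-34) + (-28 + 6) = -1/34*(-631) - 22 = 631/34 - 22 = -117/34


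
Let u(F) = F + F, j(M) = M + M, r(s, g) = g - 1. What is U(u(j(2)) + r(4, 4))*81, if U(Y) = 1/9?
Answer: 9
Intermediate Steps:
r(s, g) = -1 + g
j(M) = 2*M
u(F) = 2*F
U(Y) = ⅑
U(u(j(2)) + r(4, 4))*81 = (⅑)*81 = 9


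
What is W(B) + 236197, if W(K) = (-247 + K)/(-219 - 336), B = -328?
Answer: 26217982/111 ≈ 2.3620e+5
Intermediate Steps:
W(K) = 247/555 - K/555 (W(K) = (-247 + K)/(-555) = (-247 + K)*(-1/555) = 247/555 - K/555)
W(B) + 236197 = (247/555 - 1/555*(-328)) + 236197 = (247/555 + 328/555) + 236197 = 115/111 + 236197 = 26217982/111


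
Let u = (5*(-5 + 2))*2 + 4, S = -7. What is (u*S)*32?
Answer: 5824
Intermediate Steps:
u = -26 (u = (5*(-3))*2 + 4 = -15*2 + 4 = -30 + 4 = -26)
(u*S)*32 = -26*(-7)*32 = 182*32 = 5824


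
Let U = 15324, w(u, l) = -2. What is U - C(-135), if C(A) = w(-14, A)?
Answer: 15326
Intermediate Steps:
C(A) = -2
U - C(-135) = 15324 - 1*(-2) = 15324 + 2 = 15326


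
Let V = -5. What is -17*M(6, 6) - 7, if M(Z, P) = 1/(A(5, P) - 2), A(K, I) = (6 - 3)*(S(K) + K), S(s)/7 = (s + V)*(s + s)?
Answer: -108/13 ≈ -8.3077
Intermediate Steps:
S(s) = 14*s*(-5 + s) (S(s) = 7*((s - 5)*(s + s)) = 7*((-5 + s)*(2*s)) = 7*(2*s*(-5 + s)) = 14*s*(-5 + s))
A(K, I) = 3*K + 42*K*(-5 + K) (A(K, I) = (6 - 3)*(14*K*(-5 + K) + K) = 3*(K + 14*K*(-5 + K)) = 3*K + 42*K*(-5 + K))
M(Z, P) = 1/13 (M(Z, P) = 1/(3*5*(-69 + 14*5) - 2) = 1/(3*5*(-69 + 70) - 2) = 1/(3*5*1 - 2) = 1/(15 - 2) = 1/13)
-17*M(6, 6) - 7 = -17*1/13 - 7 = -17/13 - 7 = -108/13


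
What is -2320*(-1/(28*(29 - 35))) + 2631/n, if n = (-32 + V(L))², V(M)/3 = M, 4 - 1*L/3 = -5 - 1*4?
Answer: -2039999/151725 ≈ -13.445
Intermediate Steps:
L = 39 (L = 12 - 3*(-5 - 1*4) = 12 - 3*(-5 - 4) = 12 - 3*(-9) = 12 + 27 = 39)
V(M) = 3*M
n = 7225 (n = (-32 + 3*39)² = (-32 + 117)² = 85² = 7225)
-2320*(-1/(28*(29 - 35))) + 2631/n = -2320*(-1/(28*(29 - 35))) + 2631/7225 = -2320/((-28*(-6))) + 2631*(1/7225) = -2320/168 + 2631/7225 = -2320*1/168 + 2631/7225 = -290/21 + 2631/7225 = -2039999/151725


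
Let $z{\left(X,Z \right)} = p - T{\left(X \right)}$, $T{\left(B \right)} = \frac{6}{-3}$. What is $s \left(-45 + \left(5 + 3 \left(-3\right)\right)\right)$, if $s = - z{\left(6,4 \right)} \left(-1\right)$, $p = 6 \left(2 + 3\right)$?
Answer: $-1568$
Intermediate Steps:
$p = 30$ ($p = 6 \cdot 5 = 30$)
$T{\left(B \right)} = -2$ ($T{\left(B \right)} = 6 \left(- \frac{1}{3}\right) = -2$)
$z{\left(X,Z \right)} = 32$ ($z{\left(X,Z \right)} = 30 - -2 = 30 + 2 = 32$)
$s = 32$ ($s = \left(-1\right) 32 \left(-1\right) = \left(-32\right) \left(-1\right) = 32$)
$s \left(-45 + \left(5 + 3 \left(-3\right)\right)\right) = 32 \left(-45 + \left(5 + 3 \left(-3\right)\right)\right) = 32 \left(-45 + \left(5 - 9\right)\right) = 32 \left(-45 - 4\right) = 32 \left(-49\right) = -1568$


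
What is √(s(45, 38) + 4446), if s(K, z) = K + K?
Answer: 18*√14 ≈ 67.350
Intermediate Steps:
s(K, z) = 2*K
√(s(45, 38) + 4446) = √(2*45 + 4446) = √(90 + 4446) = √4536 = 18*√14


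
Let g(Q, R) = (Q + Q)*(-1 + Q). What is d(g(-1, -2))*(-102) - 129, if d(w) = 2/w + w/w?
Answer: -282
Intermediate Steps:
g(Q, R) = 2*Q*(-1 + Q) (g(Q, R) = (2*Q)*(-1 + Q) = 2*Q*(-1 + Q))
d(w) = 1 + 2/w (d(w) = 2/w + 1 = 1 + 2/w)
d(g(-1, -2))*(-102) - 129 = ((2 + 2*(-1)*(-1 - 1))/((2*(-1)*(-1 - 1))))*(-102) - 129 = ((2 + 2*(-1)*(-2))/((2*(-1)*(-2))))*(-102) - 129 = ((2 + 4)/4)*(-102) - 129 = ((¼)*6)*(-102) - 129 = (3/2)*(-102) - 129 = -153 - 129 = -282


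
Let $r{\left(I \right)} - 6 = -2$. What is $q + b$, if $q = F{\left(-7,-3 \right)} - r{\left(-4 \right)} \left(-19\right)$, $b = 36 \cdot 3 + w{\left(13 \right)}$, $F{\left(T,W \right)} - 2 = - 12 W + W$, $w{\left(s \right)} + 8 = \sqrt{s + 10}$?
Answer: $211 + \sqrt{23} \approx 215.8$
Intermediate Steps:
$r{\left(I \right)} = 4$ ($r{\left(I \right)} = 6 - 2 = 4$)
$w{\left(s \right)} = -8 + \sqrt{10 + s}$ ($w{\left(s \right)} = -8 + \sqrt{s + 10} = -8 + \sqrt{10 + s}$)
$F{\left(T,W \right)} = 2 - 11 W$ ($F{\left(T,W \right)} = 2 + \left(- 12 W + W\right) = 2 - 11 W$)
$b = 100 + \sqrt{23}$ ($b = 36 \cdot 3 - \left(8 - \sqrt{10 + 13}\right) = 108 - \left(8 - \sqrt{23}\right) = 100 + \sqrt{23} \approx 104.8$)
$q = 111$ ($q = \left(2 - -33\right) - 4 \left(-19\right) = \left(2 + 33\right) - -76 = 35 + 76 = 111$)
$q + b = 111 + \left(100 + \sqrt{23}\right) = 211 + \sqrt{23}$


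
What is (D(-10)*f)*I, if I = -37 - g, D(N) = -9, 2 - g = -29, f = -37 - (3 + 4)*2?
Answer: -31212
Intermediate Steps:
f = -51 (f = -37 - 7*2 = -37 - 1*14 = -37 - 14 = -51)
g = 31 (g = 2 - 1*(-29) = 2 + 29 = 31)
I = -68 (I = -37 - 1*31 = -37 - 31 = -68)
(D(-10)*f)*I = -9*(-51)*(-68) = 459*(-68) = -31212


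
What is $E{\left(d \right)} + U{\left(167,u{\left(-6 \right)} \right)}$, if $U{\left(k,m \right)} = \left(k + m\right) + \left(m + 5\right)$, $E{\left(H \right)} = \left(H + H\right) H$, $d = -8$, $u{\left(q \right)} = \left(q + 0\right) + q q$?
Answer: $360$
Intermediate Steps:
$u{\left(q \right)} = q + q^{2}$
$E{\left(H \right)} = 2 H^{2}$ ($E{\left(H \right)} = 2 H H = 2 H^{2}$)
$U{\left(k,m \right)} = 5 + k + 2 m$ ($U{\left(k,m \right)} = \left(k + m\right) + \left(5 + m\right) = 5 + k + 2 m$)
$E{\left(d \right)} + U{\left(167,u{\left(-6 \right)} \right)} = 2 \left(-8\right)^{2} + \left(5 + 167 + 2 \left(- 6 \left(1 - 6\right)\right)\right) = 2 \cdot 64 + \left(5 + 167 + 2 \left(\left(-6\right) \left(-5\right)\right)\right) = 128 + \left(5 + 167 + 2 \cdot 30\right) = 128 + \left(5 + 167 + 60\right) = 128 + 232 = 360$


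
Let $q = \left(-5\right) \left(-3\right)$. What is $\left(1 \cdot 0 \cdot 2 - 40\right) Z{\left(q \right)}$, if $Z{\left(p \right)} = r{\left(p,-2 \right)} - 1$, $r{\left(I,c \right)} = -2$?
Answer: $120$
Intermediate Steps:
$q = 15$
$Z{\left(p \right)} = -3$ ($Z{\left(p \right)} = -2 - 1 = -3$)
$\left(1 \cdot 0 \cdot 2 - 40\right) Z{\left(q \right)} = \left(1 \cdot 0 \cdot 2 - 40\right) \left(-3\right) = \left(0 \cdot 2 - 40\right) \left(-3\right) = \left(0 - 40\right) \left(-3\right) = \left(-40\right) \left(-3\right) = 120$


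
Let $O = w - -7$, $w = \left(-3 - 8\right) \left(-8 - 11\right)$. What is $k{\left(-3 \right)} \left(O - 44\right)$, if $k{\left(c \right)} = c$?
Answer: $-516$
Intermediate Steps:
$w = 209$ ($w = \left(-11\right) \left(-19\right) = 209$)
$O = 216$ ($O = 209 - -7 = 209 + 7 = 216$)
$k{\left(-3 \right)} \left(O - 44\right) = - 3 \left(216 - 44\right) = \left(-3\right) 172 = -516$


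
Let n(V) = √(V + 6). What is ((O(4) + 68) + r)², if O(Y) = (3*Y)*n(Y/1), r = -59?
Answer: 1521 + 216*√10 ≈ 2204.1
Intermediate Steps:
n(V) = √(6 + V)
O(Y) = 3*Y*√(6 + Y) (O(Y) = (3*Y)*√(6 + Y/1) = (3*Y)*√(6 + Y*1) = (3*Y)*√(6 + Y) = 3*Y*√(6 + Y))
((O(4) + 68) + r)² = ((3*4*√(6 + 4) + 68) - 59)² = ((3*4*√10 + 68) - 59)² = ((12*√10 + 68) - 59)² = ((68 + 12*√10) - 59)² = (9 + 12*√10)²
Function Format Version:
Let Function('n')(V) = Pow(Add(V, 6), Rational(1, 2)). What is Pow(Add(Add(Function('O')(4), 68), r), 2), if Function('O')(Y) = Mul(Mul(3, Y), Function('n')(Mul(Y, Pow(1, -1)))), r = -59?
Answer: Add(1521, Mul(216, Pow(10, Rational(1, 2)))) ≈ 2204.1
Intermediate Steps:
Function('n')(V) = Pow(Add(6, V), Rational(1, 2))
Function('O')(Y) = Mul(3, Y, Pow(Add(6, Y), Rational(1, 2))) (Function('O')(Y) = Mul(Mul(3, Y), Pow(Add(6, Mul(Y, Pow(1, -1))), Rational(1, 2))) = Mul(Mul(3, Y), Pow(Add(6, Mul(Y, 1)), Rational(1, 2))) = Mul(Mul(3, Y), Pow(Add(6, Y), Rational(1, 2))) = Mul(3, Y, Pow(Add(6, Y), Rational(1, 2))))
Pow(Add(Add(Function('O')(4), 68), r), 2) = Pow(Add(Add(Mul(3, 4, Pow(Add(6, 4), Rational(1, 2))), 68), -59), 2) = Pow(Add(Add(Mul(3, 4, Pow(10, Rational(1, 2))), 68), -59), 2) = Pow(Add(Add(Mul(12, Pow(10, Rational(1, 2))), 68), -59), 2) = Pow(Add(Add(68, Mul(12, Pow(10, Rational(1, 2)))), -59), 2) = Pow(Add(9, Mul(12, Pow(10, Rational(1, 2)))), 2)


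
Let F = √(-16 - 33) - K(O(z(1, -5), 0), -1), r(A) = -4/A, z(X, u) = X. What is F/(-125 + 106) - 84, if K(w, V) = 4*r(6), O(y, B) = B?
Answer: -4796/57 - 7*I/19 ≈ -84.14 - 0.36842*I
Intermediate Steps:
K(w, V) = -8/3 (K(w, V) = 4*(-4/6) = 4*(-4*⅙) = 4*(-⅔) = -8/3)
F = 8/3 + 7*I (F = √(-16 - 33) - 1*(-8/3) = √(-49) + 8/3 = 7*I + 8/3 = 8/3 + 7*I ≈ 2.6667 + 7.0*I)
F/(-125 + 106) - 84 = (8/3 + 7*I)/(-125 + 106) - 84 = (8/3 + 7*I)/(-19) - 84 = (8/3 + 7*I)*(-1/19) - 84 = (-8/57 - 7*I/19) - 84 = -4796/57 - 7*I/19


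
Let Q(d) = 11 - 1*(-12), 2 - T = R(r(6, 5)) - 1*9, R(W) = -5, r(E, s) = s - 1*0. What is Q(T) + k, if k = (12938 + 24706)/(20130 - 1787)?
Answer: 459533/18343 ≈ 25.052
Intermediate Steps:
r(E, s) = s (r(E, s) = s + 0 = s)
T = 16 (T = 2 - (-5 - 1*9) = 2 - (-5 - 9) = 2 - 1*(-14) = 2 + 14 = 16)
Q(d) = 23 (Q(d) = 11 + 12 = 23)
k = 37644/18343 ≈ 2.0522
Q(T) + k = 23 + 37644/18343 = 459533/18343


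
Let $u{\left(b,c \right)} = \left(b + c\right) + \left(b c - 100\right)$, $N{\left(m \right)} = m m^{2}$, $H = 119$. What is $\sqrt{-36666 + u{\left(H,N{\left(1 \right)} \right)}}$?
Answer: $i \sqrt{36527} \approx 191.12 i$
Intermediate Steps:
$N{\left(m \right)} = m^{3}$
$u{\left(b,c \right)} = -100 + b + c + b c$ ($u{\left(b,c \right)} = \left(b + c\right) + \left(-100 + b c\right) = -100 + b + c + b c$)
$\sqrt{-36666 + u{\left(H,N{\left(1 \right)} \right)}} = \sqrt{-36666 + \left(-100 + 119 + 1^{3} + 119 \cdot 1^{3}\right)} = \sqrt{-36666 + \left(-100 + 119 + 1 + 119 \cdot 1\right)} = \sqrt{-36666 + \left(-100 + 119 + 1 + 119\right)} = \sqrt{-36666 + 139} = \sqrt{-36527} = i \sqrt{36527}$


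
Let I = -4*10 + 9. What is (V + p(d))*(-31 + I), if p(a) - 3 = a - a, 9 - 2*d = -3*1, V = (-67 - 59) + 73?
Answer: 3100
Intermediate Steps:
V = -53 (V = -126 + 73 = -53)
d = 6 (d = 9/2 - (-3)/2 = 9/2 - ½*(-3) = 9/2 + 3/2 = 6)
I = -31 (I = -40 + 9 = -31)
p(a) = 3 (p(a) = 3 + (a - a) = 3 + 0 = 3)
(V + p(d))*(-31 + I) = (-53 + 3)*(-31 - 31) = -50*(-62) = 3100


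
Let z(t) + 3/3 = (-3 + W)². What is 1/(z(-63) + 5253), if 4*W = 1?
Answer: 16/84153 ≈ 0.00019013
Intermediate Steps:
W = ¼ (W = (¼)*1 = ¼ ≈ 0.25000)
z(t) = 105/16 (z(t) = -1 + (-3 + ¼)² = -1 + (-11/4)² = -1 + 121/16 = 105/16)
1/(z(-63) + 5253) = 1/(105/16 + 5253) = 1/(84153/16) = 16/84153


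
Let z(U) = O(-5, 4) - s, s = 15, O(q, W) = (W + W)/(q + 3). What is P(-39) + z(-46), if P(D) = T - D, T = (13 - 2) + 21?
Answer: 52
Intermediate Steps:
O(q, W) = 2*W/(3 + q) (O(q, W) = (2*W)/(3 + q) = 2*W/(3 + q))
z(U) = -19 (z(U) = 2*4/(3 - 5) - 1*15 = 2*4/(-2) - 15 = 2*4*(-½) - 15 = -4 - 15 = -19)
T = 32 (T = 11 + 21 = 32)
P(D) = 32 - D
P(-39) + z(-46) = (32 - 1*(-39)) - 19 = (32 + 39) - 19 = 71 - 19 = 52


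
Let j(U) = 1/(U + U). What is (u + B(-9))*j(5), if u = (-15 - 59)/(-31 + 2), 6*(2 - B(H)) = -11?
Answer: 1111/1740 ≈ 0.63851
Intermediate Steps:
B(H) = 23/6 (B(H) = 2 - 1/6*(-11) = 2 + 11/6 = 23/6)
j(U) = 1/(2*U)
u = 74/29 (u = -74/(-29) = -74*(-1/29) = 74/29 ≈ 2.5517)
(u + B(-9))*j(5) = (74/29 + 23/6)*((1/2)/5) = 1111*((1/2)*(1/5))/174 = (1111/174)*(1/10) = 1111/1740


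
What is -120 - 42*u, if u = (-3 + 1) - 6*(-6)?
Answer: -1548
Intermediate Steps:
u = 34 (u = -2 + 36 = 34)
-120 - 42*u = -120 - 42*34 = -120 - 1428 = -1548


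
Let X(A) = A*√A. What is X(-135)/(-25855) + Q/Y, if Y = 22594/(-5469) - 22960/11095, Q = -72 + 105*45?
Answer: -8066780469/10749962 + 81*I*√15/5171 ≈ -750.4 + 0.060668*I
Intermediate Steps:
Q = 4653 (Q = -72 + 4725 = 4653)
Y = -10749962/1733673 (Y = 22594*(-1/5469) - 22960*1/11095 = -22594/5469 - 656/317 = -10749962/1733673 ≈ -6.2007)
X(A) = A^(3/2)
X(-135)/(-25855) + Q/Y = (-135)^(3/2)/(-25855) + 4653/(-10749962/1733673) = -405*I*√15*(-1/25855) + 4653*(-1733673/10749962) = 81*I*√15/5171 - 8066780469/10749962 = -8066780469/10749962 + 81*I*√15/5171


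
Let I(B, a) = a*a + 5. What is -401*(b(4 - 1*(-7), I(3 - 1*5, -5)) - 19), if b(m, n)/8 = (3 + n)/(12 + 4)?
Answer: 2005/2 ≈ 1002.5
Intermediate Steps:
I(B, a) = 5 + a² (I(B, a) = a² + 5 = 5 + a²)
b(m, n) = 3/2 + n/2 (b(m, n) = 8*((3 + n)/(12 + 4)) = 8*((3 + n)/16) = 8*((3 + n)*(1/16)) = 8*(3/16 + n/16) = 3/2 + n/2)
-401*(b(4 - 1*(-7), I(3 - 1*5, -5)) - 19) = -401*((3/2 + (5 + (-5)²)/2) - 19) = -401*((3/2 + (5 + 25)/2) - 19) = -401*((3/2 + (½)*30) - 19) = -401*((3/2 + 15) - 19) = -401*(33/2 - 19) = -401*(-5/2) = 2005/2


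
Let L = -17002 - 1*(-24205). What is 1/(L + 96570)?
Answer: 1/103773 ≈ 9.6364e-6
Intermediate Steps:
L = 7203 (L = -17002 + 24205 = 7203)
1/(L + 96570) = 1/(7203 + 96570) = 1/103773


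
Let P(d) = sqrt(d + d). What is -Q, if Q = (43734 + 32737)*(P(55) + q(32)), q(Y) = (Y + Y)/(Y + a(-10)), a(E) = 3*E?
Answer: -2447072 - 76471*sqrt(110) ≈ -3.2491e+6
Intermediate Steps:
P(d) = sqrt(2)*sqrt(d) (P(d) = sqrt(2*d) = sqrt(2)*sqrt(d))
q(Y) = 2*Y/(-30 + Y) (q(Y) = (Y + Y)/(Y + 3*(-10)) = (2*Y)/(Y - 30) = (2*Y)/(-30 + Y) = 2*Y/(-30 + Y))
Q = 2447072 + 76471*sqrt(110) (Q = (43734 + 32737)*(sqrt(2)*sqrt(55) + 2*32/(-30 + 32)) = 76471*(sqrt(110) + 2*32/2) = 76471*(sqrt(110) + 2*32*(1/2)) = 76471*(sqrt(110) + 32) = 76471*(32 + sqrt(110)) = 2447072 + 76471*sqrt(110) ≈ 3.2491e+6)
-Q = -(2447072 + 76471*sqrt(110)) = -2447072 - 76471*sqrt(110)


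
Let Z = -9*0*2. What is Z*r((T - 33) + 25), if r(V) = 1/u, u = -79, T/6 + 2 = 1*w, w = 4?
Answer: 0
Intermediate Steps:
T = 12 (T = -12 + 6*(1*4) = -12 + 6*4 = -12 + 24 = 12)
Z = 0 (Z = 0*2 = 0)
r(V) = -1/79 (r(V) = 1/(-79) = -1/79)
Z*r((T - 33) + 25) = 0*(-1/79) = 0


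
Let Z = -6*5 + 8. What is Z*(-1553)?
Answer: 34166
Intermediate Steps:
Z = -22 (Z = -30 + 8 = -22)
Z*(-1553) = -22*(-1553) = 34166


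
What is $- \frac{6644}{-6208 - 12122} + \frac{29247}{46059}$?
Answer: $\frac{10796327}{10823865} \approx 0.99746$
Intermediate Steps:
$- \frac{6644}{-6208 - 12122} + \frac{29247}{46059} = - \frac{6644}{-18330} + 29247 \cdot \frac{1}{46059} = \left(-6644\right) \left(- \frac{1}{18330}\right) + \frac{9749}{15353} = \frac{3322}{9165} + \frac{9749}{15353} = \frac{10796327}{10823865}$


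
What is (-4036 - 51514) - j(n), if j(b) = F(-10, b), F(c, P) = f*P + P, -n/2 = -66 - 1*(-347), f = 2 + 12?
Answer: -47120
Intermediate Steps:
f = 14
n = -562 (n = -2*(-66 - 1*(-347)) = -2*(-66 + 347) = -2*281 = -562)
F(c, P) = 15*P (F(c, P) = 14*P + P = 15*P)
j(b) = 15*b
(-4036 - 51514) - j(n) = (-4036 - 51514) - 15*(-562) = -55550 - 1*(-8430) = -55550 + 8430 = -47120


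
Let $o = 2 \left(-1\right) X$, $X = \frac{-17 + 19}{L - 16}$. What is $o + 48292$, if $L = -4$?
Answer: $\frac{241461}{5} \approx 48292.0$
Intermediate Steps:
$X = - \frac{1}{10}$ ($X = \frac{-17 + 19}{-4 - 16} = \frac{2}{-20} = 2 \left(- \frac{1}{20}\right) = - \frac{1}{10} \approx -0.1$)
$o = \frac{1}{5}$ ($o = 2 \left(-1\right) \left(- \frac{1}{10}\right) = \left(-2\right) \left(- \frac{1}{10}\right) = \frac{1}{5} \approx 0.2$)
$o + 48292 = \frac{1}{5} + 48292 = \frac{241461}{5}$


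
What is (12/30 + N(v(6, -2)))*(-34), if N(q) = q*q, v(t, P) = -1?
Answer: -238/5 ≈ -47.600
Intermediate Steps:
N(q) = q**2
(12/30 + N(v(6, -2)))*(-34) = (12/30 + (-1)**2)*(-34) = (12*(1/30) + 1)*(-34) = (2/5 + 1)*(-34) = (7/5)*(-34) = -238/5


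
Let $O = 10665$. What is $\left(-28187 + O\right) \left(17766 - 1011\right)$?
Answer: $-293581110$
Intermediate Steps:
$\left(-28187 + O\right) \left(17766 - 1011\right) = \left(-28187 + 10665\right) \left(17766 - 1011\right) = \left(-17522\right) 16755 = -293581110$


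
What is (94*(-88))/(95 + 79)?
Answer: -4136/87 ≈ -47.540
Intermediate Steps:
(94*(-88))/(95 + 79) = -8272/174 = -8272*1/174 = -4136/87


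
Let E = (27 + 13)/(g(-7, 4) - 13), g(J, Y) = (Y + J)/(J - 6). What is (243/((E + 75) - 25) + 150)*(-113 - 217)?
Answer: -19921077/389 ≈ -51211.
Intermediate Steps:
g(J, Y) = (J + Y)/(-6 + J)
E = -260/83 (E = (27 + 13)/((-7 + 4)/(-6 - 7) - 13) = 40/(-3/(-13) - 13) = 40/(-1/13*(-3) - 13) = 40/(3/13 - 13) = 40/(-166/13) = 40*(-13/166) = -260/83 ≈ -3.1325)
(243/((E + 75) - 25) + 150)*(-113 - 217) = (243/((-260/83 + 75) - 25) + 150)*(-113 - 217) = (243/(5965/83 - 25) + 150)*(-330) = (243/(3890/83) + 150)*(-330) = (243*(83/3890) + 150)*(-330) = (20169/3890 + 150)*(-330) = (603669/3890)*(-330) = -19921077/389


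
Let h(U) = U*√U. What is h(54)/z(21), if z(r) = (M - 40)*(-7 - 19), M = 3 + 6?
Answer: 81*√6/403 ≈ 0.49233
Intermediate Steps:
h(U) = U^(3/2)
M = 9
z(r) = 806 (z(r) = (9 - 40)*(-7 - 19) = -31*(-26) = 806)
h(54)/z(21) = 54^(3/2)/806 = (162*√6)*(1/806) = 81*√6/403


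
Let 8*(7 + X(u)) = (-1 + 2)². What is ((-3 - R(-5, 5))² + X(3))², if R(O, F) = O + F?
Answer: 289/64 ≈ 4.5156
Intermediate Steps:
R(O, F) = F + O
X(u) = -55/8 (X(u) = -7 + (-1 + 2)²/8 = -7 + (⅛)*1² = -7 + (⅛)*1 = -7 + ⅛ = -55/8)
((-3 - R(-5, 5))² + X(3))² = ((-3 - (5 - 5))² - 55/8)² = ((-3 - 1*0)² - 55/8)² = ((-3 + 0)² - 55/8)² = ((-3)² - 55/8)² = (9 - 55/8)² = (17/8)² = 289/64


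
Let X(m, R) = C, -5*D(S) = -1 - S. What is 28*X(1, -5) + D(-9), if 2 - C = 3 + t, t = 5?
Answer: -848/5 ≈ -169.60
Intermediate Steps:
D(S) = ⅕ + S/5 (D(S) = -(-1 - S)/5 = ⅕ + S/5)
C = -6 (C = 2 - (3 + 5) = 2 - 1*8 = 2 - 8 = -6)
X(m, R) = -6
28*X(1, -5) + D(-9) = 28*(-6) + (⅕ + (⅕)*(-9)) = -168 + (⅕ - 9/5) = -168 - 8/5 = -848/5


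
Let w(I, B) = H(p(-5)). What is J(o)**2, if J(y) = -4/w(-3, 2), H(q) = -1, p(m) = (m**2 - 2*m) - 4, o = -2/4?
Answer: 16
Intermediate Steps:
o = -1/2 (o = -2*1/4 = -1/2 ≈ -0.50000)
p(m) = -4 + m**2 - 2*m
w(I, B) = -1
J(y) = 4 (J(y) = -4/(-1) = -4*(-1) = 4)
J(o)**2 = 4**2 = 16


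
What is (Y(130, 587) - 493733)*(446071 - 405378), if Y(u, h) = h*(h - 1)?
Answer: -6093817443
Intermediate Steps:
Y(u, h) = h*(-1 + h)
(Y(130, 587) - 493733)*(446071 - 405378) = (587*(-1 + 587) - 493733)*(446071 - 405378) = (587*586 - 493733)*40693 = (343982 - 493733)*40693 = -149751*40693 = -6093817443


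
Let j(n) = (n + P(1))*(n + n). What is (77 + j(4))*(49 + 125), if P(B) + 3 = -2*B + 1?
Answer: 13398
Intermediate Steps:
P(B) = -2 - 2*B (P(B) = -3 + (-2*B + 1) = -3 + (1 - 2*B) = -2 - 2*B)
j(n) = 2*n*(-4 + n) (j(n) = (n + (-2 - 2*1))*(n + n) = (n + (-2 - 2))*(2*n) = (n - 4)*(2*n) = (-4 + n)*(2*n) = 2*n*(-4 + n))
(77 + j(4))*(49 + 125) = (77 + 2*4*(-4 + 4))*(49 + 125) = (77 + 2*4*0)*174 = (77 + 0)*174 = 77*174 = 13398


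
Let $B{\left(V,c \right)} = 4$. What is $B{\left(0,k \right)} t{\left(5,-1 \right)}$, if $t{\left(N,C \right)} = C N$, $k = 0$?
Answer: $-20$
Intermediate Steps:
$B{\left(0,k \right)} t{\left(5,-1 \right)} = 4 \left(\left(-1\right) 5\right) = 4 \left(-5\right) = -20$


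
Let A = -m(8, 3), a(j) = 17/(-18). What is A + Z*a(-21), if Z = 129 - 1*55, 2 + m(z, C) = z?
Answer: -683/9 ≈ -75.889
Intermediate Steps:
m(z, C) = -2 + z
a(j) = -17/18 (a(j) = 17*(-1/18) = -17/18)
Z = 74 (Z = 129 - 55 = 74)
A = -6 (A = -(-2 + 8) = -1*6 = -6)
A + Z*a(-21) = -6 + 74*(-17/18) = -6 - 629/9 = -683/9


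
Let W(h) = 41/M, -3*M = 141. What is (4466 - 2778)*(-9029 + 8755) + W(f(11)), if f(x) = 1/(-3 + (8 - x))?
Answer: -21738105/47 ≈ -4.6251e+5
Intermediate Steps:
M = -47 (M = -⅓*141 = -47)
f(x) = 1/(5 - x)
W(h) = -41/47 (W(h) = 41/(-47) = 41*(-1/47) = -41/47)
(4466 - 2778)*(-9029 + 8755) + W(f(11)) = (4466 - 2778)*(-9029 + 8755) - 41/47 = 1688*(-274) - 41/47 = -462512 - 41/47 = -21738105/47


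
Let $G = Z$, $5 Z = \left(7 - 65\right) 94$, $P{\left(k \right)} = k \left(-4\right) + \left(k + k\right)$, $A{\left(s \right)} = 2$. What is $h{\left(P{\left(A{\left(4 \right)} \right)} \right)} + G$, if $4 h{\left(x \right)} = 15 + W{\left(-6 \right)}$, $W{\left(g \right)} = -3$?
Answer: $- \frac{5437}{5} \approx -1087.4$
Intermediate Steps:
$P{\left(k \right)} = - 2 k$ ($P{\left(k \right)} = - 4 k + 2 k = - 2 k$)
$Z = - \frac{5452}{5}$ ($Z = \frac{\left(7 - 65\right) 94}{5} = \frac{\left(-58\right) 94}{5} = \frac{1}{5} \left(-5452\right) = - \frac{5452}{5} \approx -1090.4$)
$h{\left(x \right)} = 3$ ($h{\left(x \right)} = \frac{15 - 3}{4} = \frac{1}{4} \cdot 12 = 3$)
$G = - \frac{5452}{5} \approx -1090.4$
$h{\left(P{\left(A{\left(4 \right)} \right)} \right)} + G = 3 - \frac{5452}{5} = - \frac{5437}{5}$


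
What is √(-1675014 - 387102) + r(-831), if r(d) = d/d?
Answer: 1 + 42*I*√1169 ≈ 1.0 + 1436.0*I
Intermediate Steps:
r(d) = 1
√(-1675014 - 387102) + r(-831) = √(-1675014 - 387102) + 1 = √(-2062116) + 1 = 42*I*√1169 + 1 = 1 + 42*I*√1169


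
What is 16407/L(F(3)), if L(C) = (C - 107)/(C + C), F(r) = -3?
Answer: 49221/55 ≈ 894.93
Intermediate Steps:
L(C) = (-107 + C)/(2*C) (L(C) = (-107 + C)/((2*C)) = (-107 + C)*(1/(2*C)) = (-107 + C)/(2*C))
16407/L(F(3)) = 16407/(((1/2)*(-107 - 3)/(-3))) = 16407/(((1/2)*(-1/3)*(-110))) = 16407/(55/3) = 16407*(3/55) = 49221/55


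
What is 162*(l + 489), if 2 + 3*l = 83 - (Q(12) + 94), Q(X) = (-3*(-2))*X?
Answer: 74628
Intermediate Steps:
Q(X) = 6*X
l = -85/3 (l = -⅔ + (83 - (6*12 + 94))/3 = -⅔ + (83 - (72 + 94))/3 = -⅔ + (83 - 1*166)/3 = -⅔ + (83 - 166)/3 = -⅔ + (⅓)*(-83) = -⅔ - 83/3 = -85/3 ≈ -28.333)
162*(l + 489) = 162*(-85/3 + 489) = 162*(1382/3) = 74628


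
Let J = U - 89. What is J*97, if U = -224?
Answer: -30361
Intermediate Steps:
J = -313 (J = -224 - 89 = -313)
J*97 = -313*97 = -30361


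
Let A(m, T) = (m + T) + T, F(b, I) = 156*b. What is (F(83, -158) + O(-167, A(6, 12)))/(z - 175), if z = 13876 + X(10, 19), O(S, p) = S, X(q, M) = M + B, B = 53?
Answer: 12781/13773 ≈ 0.92797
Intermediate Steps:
A(m, T) = m + 2*T (A(m, T) = (T + m) + T = m + 2*T)
X(q, M) = 53 + M (X(q, M) = M + 53 = 53 + M)
z = 13948 (z = 13876 + (53 + 19) = 13876 + 72 = 13948)
(F(83, -158) + O(-167, A(6, 12)))/(z - 175) = (156*83 - 167)/(13948 - 175) = (12948 - 167)/13773 = 12781*(1/13773) = 12781/13773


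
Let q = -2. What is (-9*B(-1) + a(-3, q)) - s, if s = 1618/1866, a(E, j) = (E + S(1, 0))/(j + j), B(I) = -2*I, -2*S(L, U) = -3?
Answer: -138025/7464 ≈ -18.492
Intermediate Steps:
S(L, U) = 3/2 (S(L, U) = -1/2*(-3) = 3/2)
a(E, j) = (3/2 + E)/(2*j) (a(E, j) = (E + 3/2)/(j + j) = (3/2 + E)/((2*j)) = (3/2 + E)*(1/(2*j)) = (3/2 + E)/(2*j))
s = 809/933 (s = 1618*(1/1866) = 809/933 ≈ 0.86709)
(-9*B(-1) + a(-3, q)) - s = (-(-18)*(-1) + (1/4)*(3 + 2*(-3))/(-2)) - 1*809/933 = (-9*2 + (1/4)*(-1/2)*(3 - 6)) - 809/933 = (-18 + (1/4)*(-1/2)*(-3)) - 809/933 = (-18 + 3/8) - 809/933 = -141/8 - 809/933 = -138025/7464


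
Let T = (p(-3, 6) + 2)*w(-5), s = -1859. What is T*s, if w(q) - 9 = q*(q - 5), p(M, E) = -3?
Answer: 109681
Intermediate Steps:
w(q) = 9 + q*(-5 + q) (w(q) = 9 + q*(q - 5) = 9 + q*(-5 + q))
T = -59 (T = (-3 + 2)*(9 + (-5)² - 5*(-5)) = -(9 + 25 + 25) = -1*59 = -59)
T*s = -59*(-1859) = 109681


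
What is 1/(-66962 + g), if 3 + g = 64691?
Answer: -1/2274 ≈ -0.00043975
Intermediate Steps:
g = 64688 (g = -3 + 64691 = 64688)
1/(-66962 + g) = 1/(-66962 + 64688) = 1/(-2274) = -1/2274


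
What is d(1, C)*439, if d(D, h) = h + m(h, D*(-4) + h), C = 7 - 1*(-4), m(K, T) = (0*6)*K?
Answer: 4829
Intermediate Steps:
m(K, T) = 0 (m(K, T) = 0*K = 0)
C = 11 (C = 7 + 4 = 11)
d(D, h) = h (d(D, h) = h + 0 = h)
d(1, C)*439 = 11*439 = 4829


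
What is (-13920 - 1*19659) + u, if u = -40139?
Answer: -73718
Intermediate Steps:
(-13920 - 1*19659) + u = (-13920 - 1*19659) - 40139 = (-13920 - 19659) - 40139 = -33579 - 40139 = -73718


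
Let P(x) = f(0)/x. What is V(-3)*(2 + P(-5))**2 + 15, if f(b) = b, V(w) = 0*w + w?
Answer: 3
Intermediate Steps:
V(w) = w (V(w) = 0 + w = w)
P(x) = 0 (P(x) = 0/x = 0)
V(-3)*(2 + P(-5))**2 + 15 = -3*(2 + 0)**2 + 15 = -3*2**2 + 15 = -3*4 + 15 = -12 + 15 = 3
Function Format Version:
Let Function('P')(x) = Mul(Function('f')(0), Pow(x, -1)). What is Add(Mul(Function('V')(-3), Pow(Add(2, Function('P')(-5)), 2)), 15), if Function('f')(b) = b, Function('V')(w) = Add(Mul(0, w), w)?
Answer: 3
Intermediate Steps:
Function('V')(w) = w (Function('V')(w) = Add(0, w) = w)
Function('P')(x) = 0 (Function('P')(x) = Mul(0, Pow(x, -1)) = 0)
Add(Mul(Function('V')(-3), Pow(Add(2, Function('P')(-5)), 2)), 15) = Add(Mul(-3, Pow(Add(2, 0), 2)), 15) = Add(Mul(-3, Pow(2, 2)), 15) = Add(Mul(-3, 4), 15) = Add(-12, 15) = 3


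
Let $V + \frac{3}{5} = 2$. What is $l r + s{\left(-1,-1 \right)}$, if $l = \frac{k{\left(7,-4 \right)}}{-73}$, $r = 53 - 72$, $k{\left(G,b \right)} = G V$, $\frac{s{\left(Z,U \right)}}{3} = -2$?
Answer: $- \frac{1259}{365} \approx -3.4493$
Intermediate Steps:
$V = \frac{7}{5}$ ($V = - \frac{3}{5} + 2 = \frac{7}{5} \approx 1.4$)
$s{\left(Z,U \right)} = -6$ ($s{\left(Z,U \right)} = 3 \left(-2\right) = -6$)
$k{\left(G,b \right)} = \frac{7 G}{5}$ ($k{\left(G,b \right)} = G \frac{7}{5} = \frac{7 G}{5}$)
$r = -19$ ($r = 53 - 72 = -19$)
$l = - \frac{49}{365}$ ($l = \frac{\frac{7}{5} \cdot 7}{-73} = \frac{49}{5} \left(- \frac{1}{73}\right) = - \frac{49}{365} \approx -0.13425$)
$l r + s{\left(-1,-1 \right)} = \left(- \frac{49}{365}\right) \left(-19\right) - 6 = \frac{931}{365} - 6 = - \frac{1259}{365}$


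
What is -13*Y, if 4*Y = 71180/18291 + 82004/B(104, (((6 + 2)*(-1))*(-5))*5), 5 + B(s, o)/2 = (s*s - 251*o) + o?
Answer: -339917573/36759282 ≈ -9.2471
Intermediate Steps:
B(s, o) = -10 - 500*o + 2*s**2 (B(s, o) = -10 + 2*((s*s - 251*o) + o) = -10 + 2*((s**2 - 251*o) + o) = -10 + 2*(s**2 - 250*o) = -10 + (-500*o + 2*s**2) = -10 - 500*o + 2*s**2)
Y = 339917573/477870666 (Y = (71180/18291 + 82004/(-10 - 500*((6 + 2)*(-1))*(-5)*5 + 2*104**2))/4 = (71180*(1/18291) + 82004/(-10 - 500*(8*(-1))*(-5)*5 + 2*10816))/4 = (71180/18291 + 82004/(-10 - 500*(-8*(-5))*5 + 21632))/4 = (71180/18291 + 82004/(-10 - 20000*5 + 21632))/4 = (71180/18291 + 82004/(-10 - 500*200 + 21632))/4 = (71180/18291 + 82004/(-10 - 100000 + 21632))/4 = (71180/18291 + 82004/(-78378))/4 = (71180/18291 + 82004*(-1/78378))/4 = (71180/18291 - 41002/39189)/4 = (1/4)*(679835146/238935333) = 339917573/477870666 ≈ 0.71132)
-13*Y = -13*339917573/477870666 = -339917573/36759282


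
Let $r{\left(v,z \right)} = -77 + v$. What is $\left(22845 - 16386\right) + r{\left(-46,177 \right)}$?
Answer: $6336$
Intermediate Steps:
$\left(22845 - 16386\right) + r{\left(-46,177 \right)} = \left(22845 - 16386\right) - 123 = 6459 - 123 = 6336$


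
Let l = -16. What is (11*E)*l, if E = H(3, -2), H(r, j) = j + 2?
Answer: 0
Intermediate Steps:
H(r, j) = 2 + j
E = 0 (E = 2 - 2 = 0)
(11*E)*l = (11*0)*(-16) = 0*(-16) = 0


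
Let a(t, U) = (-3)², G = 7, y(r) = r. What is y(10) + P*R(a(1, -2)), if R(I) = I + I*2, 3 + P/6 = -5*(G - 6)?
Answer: -1286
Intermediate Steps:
a(t, U) = 9
P = -48 (P = -18 + 6*(-5*(7 - 6)) = -18 + 6*(-5*1) = -18 + 6*(-5) = -18 - 30 = -48)
R(I) = 3*I (R(I) = I + 2*I = 3*I)
y(10) + P*R(a(1, -2)) = 10 - 144*9 = 10 - 48*27 = 10 - 1296 = -1286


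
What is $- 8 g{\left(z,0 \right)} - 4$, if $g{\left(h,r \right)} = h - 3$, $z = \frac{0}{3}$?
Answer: $20$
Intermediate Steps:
$z = 0$ ($z = 0 \cdot \frac{1}{3} = 0$)
$g{\left(h,r \right)} = -3 + h$
$- 8 g{\left(z,0 \right)} - 4 = - 8 \left(-3 + 0\right) - 4 = \left(-8\right) \left(-3\right) - 4 = 24 - 4 = 20$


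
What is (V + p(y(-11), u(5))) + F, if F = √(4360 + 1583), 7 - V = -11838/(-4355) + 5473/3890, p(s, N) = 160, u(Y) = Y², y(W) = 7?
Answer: 551850783/3388190 + √5943 ≈ 239.97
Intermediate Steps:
V = 9740383/3388190 (V = 7 - (-11838/(-4355) + 5473/3890) = 7 - (-11838*(-1/4355) + 5473*(1/3890)) = 7 - (11838/4355 + 5473/3890) = 7 - 1*13976947/3388190 = 7 - 13976947/3388190 = 9740383/3388190 ≈ 2.8748)
F = √5943 ≈ 77.091
(V + p(y(-11), u(5))) + F = (9740383/3388190 + 160) + √5943 = 551850783/3388190 + √5943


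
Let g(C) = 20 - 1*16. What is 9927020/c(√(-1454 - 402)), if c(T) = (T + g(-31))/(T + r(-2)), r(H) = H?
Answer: 4963510*(I + 4*√29)/(-I + 2*√29) ≈ 9.7997e+6 + 1.3707e+6*I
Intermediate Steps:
g(C) = 4 (g(C) = 20 - 16 = 4)
c(T) = (4 + T)/(-2 + T) (c(T) = (T + 4)/(T - 2) = (4 + T)/(-2 + T))
9927020/c(√(-1454 - 402)) = 9927020/(((4 + √(-1454 - 402))/(-2 + √(-1454 - 402)))) = 9927020/(((4 + √(-1856))/(-2 + √(-1856)))) = 9927020/(((4 + 8*I*√29)/(-2 + 8*I*√29))) = 9927020*((-2 + 8*I*√29)/(4 + 8*I*√29)) = 9927020*(-2 + 8*I*√29)/(4 + 8*I*√29)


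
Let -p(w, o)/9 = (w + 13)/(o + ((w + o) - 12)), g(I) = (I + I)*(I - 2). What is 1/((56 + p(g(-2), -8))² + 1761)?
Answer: 16/124897 ≈ 0.00012811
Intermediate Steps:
g(I) = 2*I*(-2 + I) (g(I) = (2*I)*(-2 + I) = 2*I*(-2 + I))
p(w, o) = -9*(13 + w)/(-12 + w + 2*o) (p(w, o) = -9*(w + 13)/(o + ((w + o) - 12)) = -9*(13 + w)/(o + ((o + w) - 12)) = -9*(13 + w)/(o + (-12 + o + w)) = -9*(13 + w)/(-12 + w + 2*o))
1/((56 + p(g(-2), -8))² + 1761) = 1/((56 + 9*(-13 - 2*(-2)*(-2 - 2))/(-12 + 2*(-2)*(-2 - 2) + 2*(-8)))² + 1761) = 1/((56 + 9*(-13 - 2*(-2)*(-4))/(-12 + 2*(-2)*(-4) - 16))² + 1761) = 1/((56 + 9*(-13 - 1*16)/(-12 + 16 - 16))² + 1761) = 1/((56 + 9*(-13 - 16)/(-12))² + 1761) = 1/((56 + 9*(-1/12)*(-29))² + 1761) = 1/((56 + 87/4)² + 1761) = 1/((311/4)² + 1761) = 1/(96721/16 + 1761) = 1/(124897/16) = 16/124897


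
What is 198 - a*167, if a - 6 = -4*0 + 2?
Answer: -1138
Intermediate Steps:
a = 8 (a = 6 + (-4*0 + 2) = 6 + (0 + 2) = 6 + 2 = 8)
198 - a*167 = 198 - 1*8*167 = 198 - 8*167 = 198 - 1336 = -1138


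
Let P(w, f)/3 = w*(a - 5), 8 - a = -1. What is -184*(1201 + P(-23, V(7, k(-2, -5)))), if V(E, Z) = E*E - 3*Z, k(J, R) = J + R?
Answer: -170200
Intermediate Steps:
a = 9 (a = 8 - 1*(-1) = 8 + 1 = 9)
V(E, Z) = E² - 3*Z
P(w, f) = 12*w (P(w, f) = 3*(w*(9 - 5)) = 3*(w*4) = 3*(4*w) = 12*w)
-184*(1201 + P(-23, V(7, k(-2, -5)))) = -184*(1201 + 12*(-23)) = -184*(1201 - 276) = -184*925 = -170200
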